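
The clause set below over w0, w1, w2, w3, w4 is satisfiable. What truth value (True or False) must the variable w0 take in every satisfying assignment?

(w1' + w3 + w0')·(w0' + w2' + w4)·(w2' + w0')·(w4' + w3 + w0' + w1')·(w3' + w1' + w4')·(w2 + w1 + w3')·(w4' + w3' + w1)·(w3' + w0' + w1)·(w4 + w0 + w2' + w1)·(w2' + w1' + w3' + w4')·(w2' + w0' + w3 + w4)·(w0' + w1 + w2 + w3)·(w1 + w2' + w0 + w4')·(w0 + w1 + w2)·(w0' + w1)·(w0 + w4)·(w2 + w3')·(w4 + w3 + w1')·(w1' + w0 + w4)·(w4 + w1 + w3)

False

Suppose w0 = 1.
Unit clause (w2') forces w2 = 0.
Unit clause (w1) forces w1 = 1.
Unit clause (w3) forces w3 = 1.
That conflicts with the unit clause (w3').
So every satisfying assignment has w0 = False.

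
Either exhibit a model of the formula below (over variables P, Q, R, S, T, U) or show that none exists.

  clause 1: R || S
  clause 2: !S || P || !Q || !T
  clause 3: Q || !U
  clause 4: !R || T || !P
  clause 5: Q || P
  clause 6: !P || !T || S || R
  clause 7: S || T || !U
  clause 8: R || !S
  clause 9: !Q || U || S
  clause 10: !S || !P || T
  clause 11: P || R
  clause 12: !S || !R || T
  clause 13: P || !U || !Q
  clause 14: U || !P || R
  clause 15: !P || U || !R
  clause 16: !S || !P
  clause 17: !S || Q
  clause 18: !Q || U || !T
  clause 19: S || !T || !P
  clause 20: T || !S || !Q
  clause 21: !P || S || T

UNSATISFIABLE

Try R = true.
Try Q = true.
Try T = true.
(U) alone gives U = true.
(P) alone gives P = true.
(!S) alone gives S = false.
That conflicts with the unit clause (S).
That branch fails; take T = false instead.
(!P) alone gives P = false.
(!S) alone gives S = false.
(!U) alone gives U = false.
That conflicts with the unit clause (U).
Either choice for T ends in contradiction.
That branch fails; take Q = false instead.
(!U) alone gives U = false.
(P) alone gives P = true.
That conflicts with the unit clause (!P).
Either choice for Q ends in contradiction.
That branch fails; take R = false instead.
(S) alone gives S = true.
That conflicts with the unit clause (!S).
Either choice for R ends in contradiction.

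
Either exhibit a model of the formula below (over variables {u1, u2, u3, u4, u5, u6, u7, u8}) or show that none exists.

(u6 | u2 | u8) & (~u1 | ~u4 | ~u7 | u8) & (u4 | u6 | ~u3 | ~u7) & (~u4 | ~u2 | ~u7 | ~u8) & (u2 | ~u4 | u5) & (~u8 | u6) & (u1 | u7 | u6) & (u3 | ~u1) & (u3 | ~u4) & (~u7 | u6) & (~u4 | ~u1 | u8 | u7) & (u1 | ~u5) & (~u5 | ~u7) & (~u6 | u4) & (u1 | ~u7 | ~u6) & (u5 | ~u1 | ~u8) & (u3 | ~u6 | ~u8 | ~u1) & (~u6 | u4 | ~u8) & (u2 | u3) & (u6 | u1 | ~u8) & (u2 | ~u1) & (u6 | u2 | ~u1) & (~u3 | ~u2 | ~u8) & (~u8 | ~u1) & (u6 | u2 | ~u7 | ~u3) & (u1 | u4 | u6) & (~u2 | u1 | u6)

Try u8 = 0.
Try u6 = 1.
The clause (u4) is unit, so u4 = 1.
The clause (u3) is unit, so u3 = 1.
Try u1 = 0.
The clause (~u5) is unit, so u5 = 0.
The clause (u2) is unit, so u2 = 1.
The clause (~u7) is unit, so u7 = 0.
This assignment satisfies each clause.

u1: 0,  u2: 1,  u3: 1,  u4: 1,  u5: 0,  u6: 1,  u7: 0,  u8: 0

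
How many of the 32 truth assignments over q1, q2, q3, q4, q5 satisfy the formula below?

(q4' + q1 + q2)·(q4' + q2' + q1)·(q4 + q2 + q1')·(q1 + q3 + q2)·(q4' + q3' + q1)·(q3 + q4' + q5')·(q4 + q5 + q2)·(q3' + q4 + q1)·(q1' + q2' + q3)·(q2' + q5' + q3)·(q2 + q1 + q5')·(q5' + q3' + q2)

There are 2^5 = 32 truth assignments over (q1, q2, q3, q4, q5).
Split on q1. With q1 = 1, the clauses containing q1 are satisfied and q1' drops from the rest; 6 of the 2^4 = 16 assignments to the other variables satisfy what remains.
With q1 = 0, by the same count on the reduced clause set, 1 assignment works.
(One model: q1=F, q2=T, q3=F, q4=F, q5=F.)
Total: 6 + 1 = 7.

7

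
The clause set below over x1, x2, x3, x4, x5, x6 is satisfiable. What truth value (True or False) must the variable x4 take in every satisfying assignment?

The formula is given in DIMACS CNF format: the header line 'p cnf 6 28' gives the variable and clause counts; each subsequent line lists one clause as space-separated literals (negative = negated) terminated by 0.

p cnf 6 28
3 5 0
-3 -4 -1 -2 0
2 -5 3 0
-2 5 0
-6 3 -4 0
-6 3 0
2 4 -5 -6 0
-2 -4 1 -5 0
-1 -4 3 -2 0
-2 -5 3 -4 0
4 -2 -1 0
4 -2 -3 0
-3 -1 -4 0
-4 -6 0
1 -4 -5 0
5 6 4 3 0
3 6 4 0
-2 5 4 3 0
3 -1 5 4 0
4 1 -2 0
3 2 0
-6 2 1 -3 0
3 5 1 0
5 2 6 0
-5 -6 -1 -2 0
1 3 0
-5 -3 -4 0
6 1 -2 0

Suppose x4 = True.
The clause (¬x6) is unit, so x6 = False.
Branch on x3: set x3 = True.
The clause (¬x1) is unit, so x1 = False.
The clause (¬x5) is unit, so x5 = False.
The clause (¬x2) is unit, so x2 = False.
Now (x2) is unsatisfied and unit — conflict.
Backtrack on x3: now try x3 = False.
The clause (x5) is unit, so x5 = True.
The clause (x2) is unit, so x2 = True.
Now (¬x2) is unsatisfied and unit — conflict.
Either choice for x3 ends in contradiction.
So every satisfying assignment has x4 = False.

False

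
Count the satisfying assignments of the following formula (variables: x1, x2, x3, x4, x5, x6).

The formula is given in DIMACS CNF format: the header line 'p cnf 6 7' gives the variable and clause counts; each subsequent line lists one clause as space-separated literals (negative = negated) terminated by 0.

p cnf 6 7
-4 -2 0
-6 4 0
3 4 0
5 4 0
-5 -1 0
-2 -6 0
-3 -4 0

There are 2^6 = 64 truth assignments over (x1, x2, x3, x4, x5, x6).
Split on x4. With x4 = True, the clauses containing x4 are satisfied and ¬x4 drops from the rest; 6 of the 2^5 = 32 assignments to the other variables satisfy what remains.
With x4 = False, by the same count on the reduced clause set, 2 assignments work.
Total: 6 + 2 = 8.

8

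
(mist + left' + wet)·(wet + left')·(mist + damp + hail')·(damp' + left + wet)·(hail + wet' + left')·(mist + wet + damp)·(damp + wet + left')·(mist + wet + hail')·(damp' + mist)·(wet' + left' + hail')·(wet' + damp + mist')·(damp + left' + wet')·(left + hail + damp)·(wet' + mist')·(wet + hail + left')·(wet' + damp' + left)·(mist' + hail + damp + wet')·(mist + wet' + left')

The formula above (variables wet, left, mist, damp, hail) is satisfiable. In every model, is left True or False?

False

Suppose left = 1.
(wet) alone gives wet = 1.
(hail) alone gives hail = 1.
That conflicts with the unit clause (hail').
So every satisfying assignment has left = False.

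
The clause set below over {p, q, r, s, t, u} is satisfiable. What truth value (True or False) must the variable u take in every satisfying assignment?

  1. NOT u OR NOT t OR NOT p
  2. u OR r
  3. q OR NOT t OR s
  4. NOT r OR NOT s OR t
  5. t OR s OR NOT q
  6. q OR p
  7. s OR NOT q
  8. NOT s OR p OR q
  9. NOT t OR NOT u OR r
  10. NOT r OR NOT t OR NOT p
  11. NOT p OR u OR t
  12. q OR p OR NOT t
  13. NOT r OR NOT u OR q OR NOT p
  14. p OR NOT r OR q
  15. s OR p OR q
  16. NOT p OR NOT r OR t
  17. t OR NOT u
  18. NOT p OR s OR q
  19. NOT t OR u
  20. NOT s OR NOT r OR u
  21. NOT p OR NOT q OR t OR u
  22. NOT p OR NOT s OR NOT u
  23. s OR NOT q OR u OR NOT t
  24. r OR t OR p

True

Suppose u = false.
From the singleton clause (r), r = true.
From the singleton clause (NOT t), t = false.
From the singleton clause (NOT s), s = false.
From the singleton clause (NOT q), q = false.
From the singleton clause (p), p = true.
That conflicts with the unit clause (NOT p).
So every satisfying assignment has u = True.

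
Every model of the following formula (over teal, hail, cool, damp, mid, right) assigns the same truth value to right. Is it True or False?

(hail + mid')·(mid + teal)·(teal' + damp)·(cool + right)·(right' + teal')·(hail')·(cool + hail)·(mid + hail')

False

Suppose right = 1.
The clause (teal') is unit, so teal = 0.
The clause (mid) is unit, so mid = 1.
The clause (hail) is unit, so hail = 1.
But (hail') is also a unit clause — contradiction.
So every satisfying assignment has right = False.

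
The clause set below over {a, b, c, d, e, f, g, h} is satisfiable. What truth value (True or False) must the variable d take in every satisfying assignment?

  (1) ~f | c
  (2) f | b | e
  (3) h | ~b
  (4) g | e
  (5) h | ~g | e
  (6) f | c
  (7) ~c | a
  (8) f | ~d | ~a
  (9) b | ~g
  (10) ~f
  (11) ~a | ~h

False

Suppose d = 1.
Unit clause (~f) forces f = 0.
Unit clause (c) forces c = 1.
Unit clause (a) forces a = 1.
Now (~a) is unsatisfied and unit — conflict.
So every satisfying assignment has d = False.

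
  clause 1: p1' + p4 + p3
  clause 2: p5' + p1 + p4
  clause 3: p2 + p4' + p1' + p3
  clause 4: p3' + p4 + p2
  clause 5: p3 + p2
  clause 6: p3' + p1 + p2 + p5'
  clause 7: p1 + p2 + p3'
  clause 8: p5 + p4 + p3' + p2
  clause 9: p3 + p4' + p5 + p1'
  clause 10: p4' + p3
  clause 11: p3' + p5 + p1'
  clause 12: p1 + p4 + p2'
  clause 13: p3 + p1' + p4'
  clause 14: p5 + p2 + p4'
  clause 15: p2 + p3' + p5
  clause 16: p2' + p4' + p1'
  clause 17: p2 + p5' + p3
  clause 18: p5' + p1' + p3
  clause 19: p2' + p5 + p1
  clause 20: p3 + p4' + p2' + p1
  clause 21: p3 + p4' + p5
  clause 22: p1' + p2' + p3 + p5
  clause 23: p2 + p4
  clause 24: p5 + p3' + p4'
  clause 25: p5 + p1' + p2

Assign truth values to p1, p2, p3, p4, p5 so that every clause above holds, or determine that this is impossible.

Case p3 = 1:
Case p4 = 1:
Unit clause (p5) forces p5 = 1.
Case p1 = 0:
Unit clause (p2) forces p2 = 1.
This assignment satisfies each clause.

p1: 0, p2: 1, p3: 1, p4: 1, p5: 1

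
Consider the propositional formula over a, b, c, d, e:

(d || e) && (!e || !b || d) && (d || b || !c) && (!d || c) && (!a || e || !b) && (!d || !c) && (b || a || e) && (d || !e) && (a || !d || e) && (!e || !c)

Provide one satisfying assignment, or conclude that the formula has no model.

Branch on d: set d = true.
The clause (c) is unit, so c = true.
But (!c) is also a unit clause — contradiction.
So d must be the other value — set d = false.
The clause (e) is unit, so e = true.
But (!e) is also a unit clause — contradiction.
Either choice for d ends in contradiction.

UNSATISFIABLE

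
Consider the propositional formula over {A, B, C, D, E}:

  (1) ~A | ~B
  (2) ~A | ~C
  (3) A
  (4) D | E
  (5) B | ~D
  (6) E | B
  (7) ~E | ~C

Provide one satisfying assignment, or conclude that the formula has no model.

A: 1,  B: 0,  C: 0,  D: 0,  E: 1

The clause (A) is unit, so A = 1.
The clause (~B) is unit, so B = 0.
The clause (~C) is unit, so C = 0.
The clause (~D) is unit, so D = 0.
The clause (E) is unit, so E = 1.
All clauses are satisfied.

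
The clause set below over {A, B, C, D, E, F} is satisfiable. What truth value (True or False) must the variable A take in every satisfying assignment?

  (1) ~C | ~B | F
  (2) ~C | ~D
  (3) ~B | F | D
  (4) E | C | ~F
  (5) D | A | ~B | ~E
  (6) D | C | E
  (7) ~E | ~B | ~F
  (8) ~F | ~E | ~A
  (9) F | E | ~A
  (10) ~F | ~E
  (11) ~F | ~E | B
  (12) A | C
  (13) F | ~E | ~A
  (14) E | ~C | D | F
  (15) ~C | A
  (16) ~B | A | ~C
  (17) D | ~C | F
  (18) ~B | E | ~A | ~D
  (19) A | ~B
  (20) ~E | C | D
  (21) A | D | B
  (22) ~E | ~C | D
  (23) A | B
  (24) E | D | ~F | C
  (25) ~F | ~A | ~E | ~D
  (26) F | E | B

Suppose A = 0.
(C) alone gives C = 1.
But (~C) is also a unit clause — contradiction.
So every satisfying assignment has A = True.

True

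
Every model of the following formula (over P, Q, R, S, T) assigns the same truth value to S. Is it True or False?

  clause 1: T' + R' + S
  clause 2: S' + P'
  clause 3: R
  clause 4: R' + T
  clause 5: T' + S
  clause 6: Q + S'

True

Suppose S = 0.
The clause (R) is unit, so R = 1.
The clause (T') is unit, so T = 0.
That conflicts with the unit clause (T).
So every satisfying assignment has S = True.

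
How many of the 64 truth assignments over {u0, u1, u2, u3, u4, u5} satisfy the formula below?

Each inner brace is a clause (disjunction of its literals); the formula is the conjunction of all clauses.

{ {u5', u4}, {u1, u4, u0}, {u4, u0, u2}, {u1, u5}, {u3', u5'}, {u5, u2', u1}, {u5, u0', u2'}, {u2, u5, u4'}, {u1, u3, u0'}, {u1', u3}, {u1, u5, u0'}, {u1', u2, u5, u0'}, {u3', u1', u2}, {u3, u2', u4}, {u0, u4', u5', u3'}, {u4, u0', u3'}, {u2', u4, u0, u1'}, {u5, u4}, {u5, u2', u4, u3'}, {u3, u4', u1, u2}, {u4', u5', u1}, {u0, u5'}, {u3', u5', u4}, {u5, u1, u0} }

There are 2^6 = 64 truth assignments over (u0, u1, u2, u3, u4, u5).
Split on u0. With u0 = 1, the clauses containing u0 are satisfied and u0' drops from the rest; 0 of the 2^5 = 32 assignments to the other variables satisfy what remains.
With u0 = 0, by the same count on the reduced clause set, 1 assignment works.
(One model: u0=F, u1=T, u2=T, u3=T, u4=T, u5=F.)
Total: 0 + 1 = 1.

1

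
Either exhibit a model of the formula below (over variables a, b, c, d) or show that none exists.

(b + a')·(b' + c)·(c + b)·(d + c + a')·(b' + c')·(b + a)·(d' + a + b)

UNSATISFIABLE

Try b = 1.
(c) alone gives c = 1.
That conflicts with the unit clause (c').
Undo b and try b = 0.
(a') alone gives a = 0.
That conflicts with the unit clause (a).
Either choice for b ends in contradiction.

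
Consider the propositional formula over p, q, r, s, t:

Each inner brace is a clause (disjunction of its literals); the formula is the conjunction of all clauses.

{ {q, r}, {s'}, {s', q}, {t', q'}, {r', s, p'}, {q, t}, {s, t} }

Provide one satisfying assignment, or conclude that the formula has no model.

Unit clause (s') forces s = 0.
Unit clause (t) forces t = 1.
Unit clause (q') forces q = 0.
Unit clause (r) forces r = 1.
Unit clause (p') forces p = 0.
All clauses are satisfied.

p: 0,  q: 0,  r: 1,  s: 0,  t: 1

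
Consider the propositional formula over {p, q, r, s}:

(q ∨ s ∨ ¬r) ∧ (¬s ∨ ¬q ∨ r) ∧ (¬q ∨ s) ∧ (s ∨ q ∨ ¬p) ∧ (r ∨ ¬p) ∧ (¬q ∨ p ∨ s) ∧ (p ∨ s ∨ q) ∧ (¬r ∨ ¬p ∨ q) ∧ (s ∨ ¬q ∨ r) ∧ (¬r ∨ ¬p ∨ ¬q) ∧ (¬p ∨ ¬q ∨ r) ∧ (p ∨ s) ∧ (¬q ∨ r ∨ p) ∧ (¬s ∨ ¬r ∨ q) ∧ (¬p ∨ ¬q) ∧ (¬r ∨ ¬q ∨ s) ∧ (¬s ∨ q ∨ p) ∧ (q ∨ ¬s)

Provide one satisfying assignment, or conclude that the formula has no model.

Try q = True.
(s) alone gives s = True.
(r) alone gives r = True.
(¬p) alone gives p = False.
Every clause now holds.

p=False, q=True, r=True, s=True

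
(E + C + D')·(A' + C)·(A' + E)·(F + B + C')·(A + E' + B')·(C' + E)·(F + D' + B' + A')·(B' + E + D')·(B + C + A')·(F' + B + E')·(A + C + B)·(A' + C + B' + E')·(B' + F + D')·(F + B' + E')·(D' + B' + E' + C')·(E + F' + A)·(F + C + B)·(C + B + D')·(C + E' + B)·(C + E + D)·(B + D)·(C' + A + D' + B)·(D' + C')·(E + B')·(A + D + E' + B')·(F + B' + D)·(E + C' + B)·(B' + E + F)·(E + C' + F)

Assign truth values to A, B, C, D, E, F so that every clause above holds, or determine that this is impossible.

Branch on A: set A = 1.
Unit clause (C) forces C = 1.
Unit clause (E) forces E = 1.
Unit clause (D') forces D = 0.
Unit clause (B) forces B = 1.
Unit clause (F) forces F = 1.
All clauses are satisfied.

A: 1, B: 1, C: 1, D: 0, E: 1, F: 1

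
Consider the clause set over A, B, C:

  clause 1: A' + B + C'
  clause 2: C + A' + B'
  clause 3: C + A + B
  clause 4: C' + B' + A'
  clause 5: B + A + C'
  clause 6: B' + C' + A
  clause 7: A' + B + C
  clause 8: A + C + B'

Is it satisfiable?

No, unsatisfiable

Try A = 0.
Try C = 1.
From the singleton clause (B), B = 1.
Now (B') is unsatisfied and unit — conflict.
That branch fails; take C = 0 instead.
From the singleton clause (B), B = 1.
Now (B') is unsatisfied and unit — conflict.
Both values of C lead to a conflict.
That branch fails; take A = 1 instead.
Try B = 1.
From the singleton clause (C), C = 1.
Now (C') is unsatisfied and unit — conflict.
That branch fails; take B = 0 instead.
From the singleton clause (C'), C = 0.
Now (C) is unsatisfied and unit — conflict.
Both values of B lead to a conflict.
Both values of A lead to a conflict.
No assignment satisfies every clause.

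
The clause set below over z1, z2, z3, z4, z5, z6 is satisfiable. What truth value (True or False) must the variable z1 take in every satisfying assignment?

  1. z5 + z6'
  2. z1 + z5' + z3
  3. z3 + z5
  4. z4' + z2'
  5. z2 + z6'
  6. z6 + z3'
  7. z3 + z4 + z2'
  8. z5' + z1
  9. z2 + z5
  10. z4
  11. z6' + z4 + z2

Suppose z1 = 0.
(z5') alone gives z5 = 0.
(z6') alone gives z6 = 0.
(z3) alone gives z3 = 1.
But (z3') is also a unit clause — contradiction.
So every satisfying assignment has z1 = True.

True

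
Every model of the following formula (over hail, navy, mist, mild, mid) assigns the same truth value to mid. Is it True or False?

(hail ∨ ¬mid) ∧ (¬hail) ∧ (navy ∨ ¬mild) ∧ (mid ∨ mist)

False

Suppose mid = True.
(hail) alone gives hail = True.
That conflicts with the unit clause (¬hail).
So every satisfying assignment has mid = False.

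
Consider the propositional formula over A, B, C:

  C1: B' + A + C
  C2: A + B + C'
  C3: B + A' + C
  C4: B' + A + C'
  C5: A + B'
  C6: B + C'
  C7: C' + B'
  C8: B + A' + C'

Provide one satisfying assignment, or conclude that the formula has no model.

A ↦ 1, B ↦ 1, C ↦ 0

Case A = 1:
Case B = 1:
The clause (C') is unit, so C = 0.
This assignment satisfies each clause.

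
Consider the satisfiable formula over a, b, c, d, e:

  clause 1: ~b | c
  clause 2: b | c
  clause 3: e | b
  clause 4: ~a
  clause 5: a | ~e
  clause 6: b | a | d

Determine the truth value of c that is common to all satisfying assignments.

True

Suppose c = 0.
The clause (~b) is unit, so b = 0.
But (b) is also a unit clause — contradiction.
So every satisfying assignment has c = True.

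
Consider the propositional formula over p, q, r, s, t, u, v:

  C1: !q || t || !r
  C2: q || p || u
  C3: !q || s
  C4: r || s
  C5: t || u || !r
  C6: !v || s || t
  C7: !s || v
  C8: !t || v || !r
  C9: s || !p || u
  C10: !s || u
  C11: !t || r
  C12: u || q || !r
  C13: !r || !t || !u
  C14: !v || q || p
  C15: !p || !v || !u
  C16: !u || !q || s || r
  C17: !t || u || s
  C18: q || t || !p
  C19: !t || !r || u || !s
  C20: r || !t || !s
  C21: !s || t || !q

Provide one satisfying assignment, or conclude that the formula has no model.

Branch on q: set q = false.
Branch on p: set p = false.
The clause (u) is unit, so u = true.
The clause (!v) is unit, so v = false.
The clause (!s) is unit, so s = false.
The clause (r) is unit, so r = true.
The clause (!t) is unit, so t = false.
This assignment satisfies each clause.

p: false,  q: false,  r: true,  s: false,  t: false,  u: true,  v: false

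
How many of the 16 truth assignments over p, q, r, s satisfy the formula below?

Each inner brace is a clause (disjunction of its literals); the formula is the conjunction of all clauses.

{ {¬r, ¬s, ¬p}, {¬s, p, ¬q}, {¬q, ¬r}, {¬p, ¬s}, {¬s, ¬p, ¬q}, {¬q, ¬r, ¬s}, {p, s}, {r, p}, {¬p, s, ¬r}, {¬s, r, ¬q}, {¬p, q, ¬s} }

There are 2^4 = 16 truth assignments over (p, q, r, s).
Check each against the 11 clauses (columns in the order p, q, r, s):
  F F F F  ✗ fails (p ∨ s)
  F F F T  ✗ fails (r ∨ p)
  F F T F  ✗ fails (p ∨ s)
  F F T T  ✓ satisfies all
  F T F F  ✗ fails (p ∨ s)
  F T F T  ✗ fails (¬s ∨ p ∨ ¬q)
  F T T F  ✗ fails (¬q ∨ ¬r)
  F T T T  ✗ fails (¬s ∨ p ∨ ¬q)
  T F F F  ✓ satisfies all
  T F F T  ✗ fails (¬p ∨ ¬s)
  T F T F  ✗ fails (¬p ∨ s ∨ ¬r)
  T F T T  ✗ fails (¬r ∨ ¬s ∨ ¬p)
  T T F F  ✓ satisfies all
  T T F T  ✗ fails (¬p ∨ ¬s)
  T T T F  ✗ fails (¬q ∨ ¬r)
  T T T T  ✗ fails (¬r ∨ ¬s ∨ ¬p)
3 of the 16 rows are models.

3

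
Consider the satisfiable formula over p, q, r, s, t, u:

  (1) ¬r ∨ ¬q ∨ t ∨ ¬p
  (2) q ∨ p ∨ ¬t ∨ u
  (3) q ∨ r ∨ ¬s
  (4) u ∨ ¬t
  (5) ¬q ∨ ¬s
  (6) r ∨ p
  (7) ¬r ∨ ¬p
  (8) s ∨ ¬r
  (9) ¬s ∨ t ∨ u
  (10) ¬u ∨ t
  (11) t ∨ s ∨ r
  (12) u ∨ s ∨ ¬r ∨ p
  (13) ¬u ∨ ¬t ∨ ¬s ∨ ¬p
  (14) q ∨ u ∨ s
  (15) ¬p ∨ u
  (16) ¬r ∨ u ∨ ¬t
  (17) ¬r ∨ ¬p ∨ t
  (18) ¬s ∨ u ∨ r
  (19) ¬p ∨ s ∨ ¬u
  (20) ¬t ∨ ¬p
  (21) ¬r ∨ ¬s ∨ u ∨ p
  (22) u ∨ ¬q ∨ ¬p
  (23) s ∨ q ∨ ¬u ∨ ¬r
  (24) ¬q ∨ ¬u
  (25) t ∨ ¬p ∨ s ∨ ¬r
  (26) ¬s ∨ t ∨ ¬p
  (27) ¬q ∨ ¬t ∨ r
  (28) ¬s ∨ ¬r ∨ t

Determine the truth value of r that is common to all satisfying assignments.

Suppose r = False.
Unit clause (p) forces p = True.
Unit clause (u) forces u = True.
Unit clause (t) forces t = True.
But (¬t) is also a unit clause — contradiction.
So every satisfying assignment has r = True.

True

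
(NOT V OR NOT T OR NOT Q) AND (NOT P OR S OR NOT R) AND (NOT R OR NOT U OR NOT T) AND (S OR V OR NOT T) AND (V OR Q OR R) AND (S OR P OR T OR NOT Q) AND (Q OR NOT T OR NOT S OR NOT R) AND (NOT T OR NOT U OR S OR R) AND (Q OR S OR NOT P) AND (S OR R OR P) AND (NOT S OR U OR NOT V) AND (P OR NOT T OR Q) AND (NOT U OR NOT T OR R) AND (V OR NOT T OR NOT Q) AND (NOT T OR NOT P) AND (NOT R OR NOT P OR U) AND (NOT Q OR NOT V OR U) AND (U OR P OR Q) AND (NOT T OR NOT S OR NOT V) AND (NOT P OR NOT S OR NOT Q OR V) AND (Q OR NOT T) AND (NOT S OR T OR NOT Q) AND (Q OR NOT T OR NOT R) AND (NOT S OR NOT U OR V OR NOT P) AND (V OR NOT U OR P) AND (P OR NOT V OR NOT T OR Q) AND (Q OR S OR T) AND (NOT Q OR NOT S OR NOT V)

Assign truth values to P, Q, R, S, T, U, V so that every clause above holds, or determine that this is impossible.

P: true; Q: true; R: false; S: false; T: false; U: true; V: false

Suppose T = false.
Suppose S = false.
The clause (Q) is unit, so Q = true.
The clause (P) is unit, so P = true.
The clause (NOT R) is unit, so R = false.
Suppose V = false.
All clauses hold; U can take either value.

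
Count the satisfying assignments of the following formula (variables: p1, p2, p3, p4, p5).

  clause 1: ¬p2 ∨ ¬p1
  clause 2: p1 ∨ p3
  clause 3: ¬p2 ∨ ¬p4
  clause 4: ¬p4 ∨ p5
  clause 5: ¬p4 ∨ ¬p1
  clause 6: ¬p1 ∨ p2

5

There are 2^5 = 32 truth assignments over (p1, p2, p3, p4, p5).
Split on p4. With p4 = True, the clauses containing p4 are satisfied and ¬p4 drops from the rest; 1 of the 2^4 = 16 assignments to the other variables satisfy what remains.
With p4 = False, by the same count on the reduced clause set, 4 assignments work.
Total: 1 + 4 = 5.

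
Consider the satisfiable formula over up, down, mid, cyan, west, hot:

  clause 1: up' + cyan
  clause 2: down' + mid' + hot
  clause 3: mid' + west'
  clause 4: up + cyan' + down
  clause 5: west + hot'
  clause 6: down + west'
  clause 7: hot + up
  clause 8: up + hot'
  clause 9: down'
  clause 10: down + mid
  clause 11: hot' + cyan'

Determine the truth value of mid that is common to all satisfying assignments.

Suppose mid = 0.
The clause (down') is unit, so down = 0.
That conflicts with the unit clause (down).
So every satisfying assignment has mid = True.

True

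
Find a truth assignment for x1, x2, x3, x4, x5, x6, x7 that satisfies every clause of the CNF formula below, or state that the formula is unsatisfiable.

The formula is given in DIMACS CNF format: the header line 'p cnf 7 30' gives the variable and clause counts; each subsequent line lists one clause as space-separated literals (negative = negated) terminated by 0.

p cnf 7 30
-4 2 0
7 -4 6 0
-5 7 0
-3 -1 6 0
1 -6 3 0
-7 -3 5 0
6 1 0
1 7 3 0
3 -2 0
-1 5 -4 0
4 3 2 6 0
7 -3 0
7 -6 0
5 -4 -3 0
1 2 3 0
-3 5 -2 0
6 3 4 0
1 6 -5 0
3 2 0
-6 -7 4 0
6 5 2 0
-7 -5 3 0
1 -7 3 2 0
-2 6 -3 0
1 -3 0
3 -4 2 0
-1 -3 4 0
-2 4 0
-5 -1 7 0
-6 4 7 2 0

x1=True,  x2=True,  x3=True,  x4=True,  x5=True,  x6=True,  x7=True

Try x4 = True.
From the singleton clause (x2), x2 = True.
From the singleton clause (x3), x3 = True.
From the singleton clause (x7), x7 = True.
From the singleton clause (x5), x5 = True.
From the singleton clause (x6), x6 = True.
From the singleton clause (x1), x1 = True.
Every clause now holds.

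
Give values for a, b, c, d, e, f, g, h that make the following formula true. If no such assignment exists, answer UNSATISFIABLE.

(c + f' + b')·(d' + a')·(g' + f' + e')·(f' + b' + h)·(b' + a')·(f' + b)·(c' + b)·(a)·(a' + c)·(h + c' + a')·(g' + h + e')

UNSATISFIABLE

(a) alone gives a = 1.
(d') alone gives d = 0.
(b') alone gives b = 0.
(f') alone gives f = 0.
(c') alone gives c = 0.
That conflicts with the unit clause (c).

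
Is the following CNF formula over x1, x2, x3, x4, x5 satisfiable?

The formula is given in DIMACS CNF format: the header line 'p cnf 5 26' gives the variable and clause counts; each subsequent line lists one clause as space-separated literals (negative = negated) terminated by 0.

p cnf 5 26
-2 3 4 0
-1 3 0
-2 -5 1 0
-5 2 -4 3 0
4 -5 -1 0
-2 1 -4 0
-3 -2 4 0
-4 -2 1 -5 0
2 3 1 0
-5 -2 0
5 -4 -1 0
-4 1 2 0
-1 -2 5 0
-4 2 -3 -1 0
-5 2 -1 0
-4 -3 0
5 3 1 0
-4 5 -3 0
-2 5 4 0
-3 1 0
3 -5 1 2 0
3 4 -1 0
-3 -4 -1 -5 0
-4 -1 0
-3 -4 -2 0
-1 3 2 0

Yes, satisfiable

Case x1 = True:
(x3) alone gives x3 = True.
(¬x4) alone gives x4 = False.
(¬x5) alone gives x5 = False.
(¬x2) alone gives x2 = False.
Every clause now holds.
A satisfying assignment: x1: True,  x2: False,  x3: True,  x4: False,  x5: False.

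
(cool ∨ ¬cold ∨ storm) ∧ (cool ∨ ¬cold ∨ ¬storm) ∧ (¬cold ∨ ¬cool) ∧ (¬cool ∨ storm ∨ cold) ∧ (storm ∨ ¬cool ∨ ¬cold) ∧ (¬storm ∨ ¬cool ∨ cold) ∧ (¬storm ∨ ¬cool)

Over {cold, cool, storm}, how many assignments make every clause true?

2

There are 2^3 = 8 truth assignments over (cold, cool, storm).
Split on storm. With storm = True, the clauses containing storm are satisfied and ¬storm drops from the rest; 1 of the 2^2 = 4 assignments to the other variables satisfy what remains.
With storm = False, by the same count on the reduced clause set, 1 assignment works.
Total: 1 + 1 = 2.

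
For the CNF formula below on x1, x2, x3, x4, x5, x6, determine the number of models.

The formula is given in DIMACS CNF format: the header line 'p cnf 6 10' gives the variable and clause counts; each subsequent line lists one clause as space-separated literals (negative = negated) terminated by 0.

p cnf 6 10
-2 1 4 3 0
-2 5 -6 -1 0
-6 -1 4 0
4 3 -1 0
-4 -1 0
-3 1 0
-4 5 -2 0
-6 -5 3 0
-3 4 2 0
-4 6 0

There are 2^6 = 64 truth assignments over (x1, x2, x3, x4, x5, x6).
Split on x6. With x6 = True, the clauses containing x6 are satisfied and ¬x6 drops from the rest; 2 of the 2^5 = 32 assignments to the other variables satisfy what remains.
With x6 = False, by the same count on the reduced clause set, 4 assignments work.
(One model: x1=F, x2=F, x3=F, x4=F, x5=F, x6=F.)
Total: 2 + 4 = 6.

6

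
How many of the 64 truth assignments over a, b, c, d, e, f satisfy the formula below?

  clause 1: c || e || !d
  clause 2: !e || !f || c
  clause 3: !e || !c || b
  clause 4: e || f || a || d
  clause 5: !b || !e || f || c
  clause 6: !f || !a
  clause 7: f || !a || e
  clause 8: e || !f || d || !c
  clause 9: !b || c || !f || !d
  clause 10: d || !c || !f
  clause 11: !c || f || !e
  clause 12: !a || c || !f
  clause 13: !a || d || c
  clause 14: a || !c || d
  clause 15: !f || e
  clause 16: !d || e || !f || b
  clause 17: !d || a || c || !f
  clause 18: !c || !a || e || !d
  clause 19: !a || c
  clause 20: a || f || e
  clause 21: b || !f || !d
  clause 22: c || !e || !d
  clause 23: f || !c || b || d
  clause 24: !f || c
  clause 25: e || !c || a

2

There are 2^6 = 64 truth assignments over (a, b, c, d, e, f).
Split on f. With f = true, the clauses containing f are satisfied and !f drops from the rest; 1 of the 2^5 = 32 assignments to the other variables satisfy what remains.
With f = false, by the same count on the reduced clause set, 1 assignment works.
(One model: a=F, b=F, c=F, d=F, e=T, f=F.)
Total: 1 + 1 = 2.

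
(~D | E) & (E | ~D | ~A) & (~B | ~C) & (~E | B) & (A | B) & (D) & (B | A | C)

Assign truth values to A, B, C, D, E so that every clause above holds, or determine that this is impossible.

From the singleton clause (D), D = 1.
From the singleton clause (E), E = 1.
From the singleton clause (B), B = 1.
From the singleton clause (~C), C = 0.
Every clause is now satisfied; A is unconstrained.

A ↦ 1, B ↦ 1, C ↦ 0, D ↦ 1, E ↦ 1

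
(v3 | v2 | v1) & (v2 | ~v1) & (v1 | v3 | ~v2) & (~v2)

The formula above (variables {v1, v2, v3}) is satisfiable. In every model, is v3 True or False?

True

Suppose v3 = 0.
(~v2) alone gives v2 = 0.
(v1) alone gives v1 = 1.
Now (~v1) is unsatisfied and unit — conflict.
So every satisfying assignment has v3 = True.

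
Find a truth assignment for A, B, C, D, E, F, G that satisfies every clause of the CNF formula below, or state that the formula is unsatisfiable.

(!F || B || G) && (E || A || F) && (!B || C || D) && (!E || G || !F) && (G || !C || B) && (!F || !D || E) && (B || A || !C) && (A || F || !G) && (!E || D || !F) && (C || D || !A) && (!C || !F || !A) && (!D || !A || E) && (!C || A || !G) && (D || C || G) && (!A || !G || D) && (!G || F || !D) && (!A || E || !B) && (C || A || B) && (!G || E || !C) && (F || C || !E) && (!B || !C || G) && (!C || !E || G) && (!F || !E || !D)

UNSATISFIABLE

Case F = false:
Case E = true:
Unit clause (C) forces C = true.
Unit clause (G) forces G = true.
Unit clause (A) forces A = true.
Unit clause (D) forces D = true.
But (!D) is also a unit clause — contradiction.
That branch fails; take E = false instead.
Unit clause (A) forces A = true.
Unit clause (!D) forces D = false.
Unit clause (C) forces C = true.
Unit clause (!G) forces G = false.
Unit clause (B) forces B = true.
But (!B) is also a unit clause — contradiction.
Either choice for E ends in contradiction.
That branch fails; take F = true instead.
Case B = true:
Case C = true:
Unit clause (!A) forces A = false.
Unit clause (!G) forces G = false.
But (G) is also a unit clause — contradiction.
That branch fails; take C = false instead.
Unit clause (D) forces D = true.
Unit clause (E) forces E = true.
But (!E) is also a unit clause — contradiction.
Either choice for C ends in contradiction.
That branch fails; take B = false instead.
Unit clause (G) forces G = true.
Case D = false:
Unit clause (!E) forces E = false.
Unit clause (!A) forces A = false.
Unit clause (!C) forces C = false.
But (C) is also a unit clause — contradiction.
That branch fails; take D = true instead.
Unit clause (E) forces E = true.
But (!E) is also a unit clause — contradiction.
Either choice for D ends in contradiction.
Either choice for B ends in contradiction.
Either choice for F ends in contradiction.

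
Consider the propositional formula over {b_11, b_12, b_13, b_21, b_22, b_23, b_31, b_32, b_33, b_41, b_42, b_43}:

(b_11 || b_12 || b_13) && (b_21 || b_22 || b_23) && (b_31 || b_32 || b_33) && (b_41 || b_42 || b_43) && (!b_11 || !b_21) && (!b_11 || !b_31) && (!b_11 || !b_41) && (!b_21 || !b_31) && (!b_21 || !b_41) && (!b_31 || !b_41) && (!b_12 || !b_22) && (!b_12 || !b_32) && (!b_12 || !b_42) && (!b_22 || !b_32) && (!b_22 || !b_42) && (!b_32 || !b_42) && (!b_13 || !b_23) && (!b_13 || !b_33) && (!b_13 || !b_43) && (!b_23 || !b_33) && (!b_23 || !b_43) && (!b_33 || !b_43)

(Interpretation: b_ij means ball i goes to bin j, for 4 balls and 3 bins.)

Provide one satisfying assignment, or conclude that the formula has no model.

UNSATISFIABLE

Try b_11 = false.
Try b_12 = true.
(!b_22) alone gives b_22 = false.
(!b_32) alone gives b_32 = false.
(!b_42) alone gives b_42 = false.
Try b_21 = true.
(!b_31) alone gives b_31 = false.
(b_33) alone gives b_33 = true.
(!b_41) alone gives b_41 = false.
(b_43) alone gives b_43 = true.
That conflicts with the unit clause (!b_43).
Undo b_21 and try b_21 = false.
(b_23) alone gives b_23 = true.
(!b_13) alone gives b_13 = false.
(!b_33) alone gives b_33 = false.
(b_31) alone gives b_31 = true.
(!b_41) alone gives b_41 = false.
(b_43) alone gives b_43 = true.
That conflicts with the unit clause (!b_43).
Both values of b_21 lead to a conflict.
Undo b_12 and try b_12 = false.
(b_13) alone gives b_13 = true.
(!b_23) alone gives b_23 = false.
(!b_33) alone gives b_33 = false.
(!b_43) alone gives b_43 = false.
Try b_21 = true.
(!b_31) alone gives b_31 = false.
(b_32) alone gives b_32 = true.
(!b_41) alone gives b_41 = false.
(b_42) alone gives b_42 = true.
That conflicts with the unit clause (!b_42).
Undo b_21 and try b_21 = false.
(b_22) alone gives b_22 = true.
(!b_32) alone gives b_32 = false.
(b_31) alone gives b_31 = true.
(!b_41) alone gives b_41 = false.
(b_42) alone gives b_42 = true.
That conflicts with the unit clause (!b_42).
Both values of b_21 lead to a conflict.
Both values of b_12 lead to a conflict.
Undo b_11 and try b_11 = true.
(!b_21) alone gives b_21 = false.
(!b_31) alone gives b_31 = false.
(!b_41) alone gives b_41 = false.
Try b_22 = true.
(!b_12) alone gives b_12 = false.
(!b_32) alone gives b_32 = false.
(b_33) alone gives b_33 = true.
(!b_42) alone gives b_42 = false.
(b_43) alone gives b_43 = true.
That conflicts with the unit clause (!b_43).
Undo b_22 and try b_22 = false.
(b_23) alone gives b_23 = true.
(!b_13) alone gives b_13 = false.
(!b_33) alone gives b_33 = false.
(b_32) alone gives b_32 = true.
(!b_12) alone gives b_12 = false.
(!b_42) alone gives b_42 = false.
(b_43) alone gives b_43 = true.
That conflicts with the unit clause (!b_43).
Both values of b_22 lead to a conflict.
Both values of b_11 lead to a conflict.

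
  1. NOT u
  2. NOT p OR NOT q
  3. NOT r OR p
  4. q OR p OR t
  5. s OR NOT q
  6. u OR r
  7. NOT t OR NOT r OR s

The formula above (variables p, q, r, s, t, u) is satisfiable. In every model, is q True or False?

False

Suppose q = true.
(NOT u) alone gives u = false.
(NOT p) alone gives p = false.
(NOT r) alone gives r = false.
That conflicts with the unit clause (r).
So every satisfying assignment has q = False.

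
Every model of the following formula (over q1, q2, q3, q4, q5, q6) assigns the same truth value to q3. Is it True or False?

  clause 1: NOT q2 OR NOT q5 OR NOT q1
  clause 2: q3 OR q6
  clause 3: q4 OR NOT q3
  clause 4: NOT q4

False

Suppose q3 = true.
The clause (q4) is unit, so q4 = true.
But (NOT q4) is also a unit clause — contradiction.
So every satisfying assignment has q3 = False.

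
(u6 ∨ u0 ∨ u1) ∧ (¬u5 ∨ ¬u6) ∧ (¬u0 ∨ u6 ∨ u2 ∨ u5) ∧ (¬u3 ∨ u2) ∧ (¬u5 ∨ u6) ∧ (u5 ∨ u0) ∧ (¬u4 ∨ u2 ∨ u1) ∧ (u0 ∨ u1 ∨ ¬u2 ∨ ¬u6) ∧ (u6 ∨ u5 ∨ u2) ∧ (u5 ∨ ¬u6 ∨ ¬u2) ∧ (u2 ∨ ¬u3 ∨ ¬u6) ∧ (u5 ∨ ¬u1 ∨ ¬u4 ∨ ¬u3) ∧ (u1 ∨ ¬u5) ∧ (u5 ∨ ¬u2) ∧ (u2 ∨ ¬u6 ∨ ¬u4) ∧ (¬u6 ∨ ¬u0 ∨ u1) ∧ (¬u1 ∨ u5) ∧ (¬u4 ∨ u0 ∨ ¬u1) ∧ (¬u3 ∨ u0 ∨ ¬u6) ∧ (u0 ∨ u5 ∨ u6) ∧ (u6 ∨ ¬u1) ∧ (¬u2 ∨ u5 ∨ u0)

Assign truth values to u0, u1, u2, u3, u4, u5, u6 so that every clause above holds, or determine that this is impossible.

UNSATISFIABLE

Suppose u5 = False.
(u0) alone gives u0 = True.
(¬u2) alone gives u2 = False.
(u6) alone gives u6 = True.
(¬u3) alone gives u3 = False.
(¬u4) alone gives u4 = False.
(u1) alone gives u1 = True.
That conflicts with the unit clause (¬u1).
That branch fails; take u5 = True instead.
(¬u6) alone gives u6 = False.
That conflicts with the unit clause (u6).
Both values of u5 lead to a conflict.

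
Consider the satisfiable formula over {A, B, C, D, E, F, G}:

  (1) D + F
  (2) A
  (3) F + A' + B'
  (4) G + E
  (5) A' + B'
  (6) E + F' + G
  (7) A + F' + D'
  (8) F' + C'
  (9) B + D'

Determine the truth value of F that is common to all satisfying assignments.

True

Suppose F = 0.
(D) alone gives D = 1.
(A) alone gives A = 1.
(B') alone gives B = 0.
Now (B) is unsatisfied and unit — conflict.
So every satisfying assignment has F = True.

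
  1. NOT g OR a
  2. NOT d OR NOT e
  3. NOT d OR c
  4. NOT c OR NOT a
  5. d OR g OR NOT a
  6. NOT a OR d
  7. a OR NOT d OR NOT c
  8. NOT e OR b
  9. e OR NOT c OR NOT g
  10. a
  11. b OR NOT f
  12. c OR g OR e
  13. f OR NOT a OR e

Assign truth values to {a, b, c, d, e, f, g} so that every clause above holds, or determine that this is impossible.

From the singleton clause (a), a = true.
From the singleton clause (NOT c), c = false.
From the singleton clause (NOT d), d = false.
Now (d) is unsatisfied and unit — conflict.

UNSATISFIABLE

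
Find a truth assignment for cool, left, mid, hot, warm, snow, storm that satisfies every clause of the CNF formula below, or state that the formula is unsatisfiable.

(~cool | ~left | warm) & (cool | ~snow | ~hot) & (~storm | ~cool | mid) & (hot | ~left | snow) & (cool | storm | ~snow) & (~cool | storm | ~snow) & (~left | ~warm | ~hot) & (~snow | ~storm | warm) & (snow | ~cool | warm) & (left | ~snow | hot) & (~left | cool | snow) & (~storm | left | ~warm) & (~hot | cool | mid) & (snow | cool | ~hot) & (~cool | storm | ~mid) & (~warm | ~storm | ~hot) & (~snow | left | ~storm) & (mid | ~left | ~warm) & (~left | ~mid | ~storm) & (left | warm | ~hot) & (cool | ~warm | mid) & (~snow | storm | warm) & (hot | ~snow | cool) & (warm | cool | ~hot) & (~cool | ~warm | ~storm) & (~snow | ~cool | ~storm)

Try cool = 0.
Try snow = 0.
Unit clause (~left) forces left = 0.
Unit clause (~hot) forces hot = 0.
Try storm = 0.
Try warm = 0.
Every clause is now satisfied; mid is unconstrained.

cool=0,  left=0,  mid=0,  hot=0,  warm=0,  snow=0,  storm=0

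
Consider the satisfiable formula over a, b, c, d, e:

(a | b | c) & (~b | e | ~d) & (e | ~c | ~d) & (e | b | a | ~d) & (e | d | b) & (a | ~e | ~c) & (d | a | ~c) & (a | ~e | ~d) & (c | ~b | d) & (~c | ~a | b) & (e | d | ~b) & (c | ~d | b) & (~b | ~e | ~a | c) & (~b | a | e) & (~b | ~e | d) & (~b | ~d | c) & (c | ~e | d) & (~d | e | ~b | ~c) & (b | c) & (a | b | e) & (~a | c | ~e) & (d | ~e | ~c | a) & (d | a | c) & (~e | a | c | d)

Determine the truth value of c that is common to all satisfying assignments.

Suppose c = 0.
The clause (b) is unit, so b = 1.
The clause (d) is unit, so d = 1.
Now (~d) is unsatisfied and unit — conflict.
So every satisfying assignment has c = True.

True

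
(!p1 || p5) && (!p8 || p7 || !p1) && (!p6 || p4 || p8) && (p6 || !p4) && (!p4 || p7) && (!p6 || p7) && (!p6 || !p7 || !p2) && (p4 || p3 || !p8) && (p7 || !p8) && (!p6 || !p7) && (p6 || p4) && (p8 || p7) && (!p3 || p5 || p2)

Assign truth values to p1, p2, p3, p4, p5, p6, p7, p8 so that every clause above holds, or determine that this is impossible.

UNSATISFIABLE

Try p1 = false.
Try p6 = true.
(p7) alone gives p7 = true.
Now (!p7) is unsatisfied and unit — conflict.
Undo p6 and try p6 = false.
(!p4) alone gives p4 = false.
Now (p4) is unsatisfied and unit — conflict.
Neither p6 = true nor p6 = false works.
Undo p1 and try p1 = true.
(p5) alone gives p5 = true.
Try p8 = false.
(p7) alone gives p7 = true.
(!p6) alone gives p6 = false.
(!p4) alone gives p4 = false.
Now (p4) is unsatisfied and unit — conflict.
Undo p8 and try p8 = true.
(p7) alone gives p7 = true.
(!p6) alone gives p6 = false.
(!p4) alone gives p4 = false.
Now (p4) is unsatisfied and unit — conflict.
Neither p8 = true nor p8 = false works.
Neither p1 = true nor p1 = false works.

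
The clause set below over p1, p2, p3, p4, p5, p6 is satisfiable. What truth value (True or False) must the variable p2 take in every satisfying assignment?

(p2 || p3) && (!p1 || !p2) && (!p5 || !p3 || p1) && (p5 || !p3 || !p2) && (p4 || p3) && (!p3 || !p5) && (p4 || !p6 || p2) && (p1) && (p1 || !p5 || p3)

Suppose p2 = true.
(!p1) alone gives p1 = false.
Now (p1) is unsatisfied and unit — conflict.
So every satisfying assignment has p2 = False.

False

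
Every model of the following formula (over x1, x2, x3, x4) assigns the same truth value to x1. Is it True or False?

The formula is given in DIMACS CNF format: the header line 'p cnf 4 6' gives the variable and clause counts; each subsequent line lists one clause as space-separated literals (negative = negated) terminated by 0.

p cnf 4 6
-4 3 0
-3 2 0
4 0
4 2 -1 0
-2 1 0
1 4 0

True

Suppose x1 = False.
The clause (x4) is unit, so x4 = True.
The clause (x3) is unit, so x3 = True.
The clause (x2) is unit, so x2 = True.
That conflicts with the unit clause (¬x2).
So every satisfying assignment has x1 = True.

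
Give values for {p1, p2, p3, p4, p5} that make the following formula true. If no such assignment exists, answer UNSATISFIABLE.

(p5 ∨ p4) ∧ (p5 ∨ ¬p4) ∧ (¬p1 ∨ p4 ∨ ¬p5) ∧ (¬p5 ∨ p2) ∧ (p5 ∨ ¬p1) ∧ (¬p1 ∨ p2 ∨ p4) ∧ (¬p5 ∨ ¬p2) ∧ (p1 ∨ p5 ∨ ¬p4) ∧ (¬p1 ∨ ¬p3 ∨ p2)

UNSATISFIABLE

Branch on p5: set p5 = True.
Unit clause (p2) forces p2 = True.
But (¬p2) is also a unit clause — contradiction.
So p5 must be the other value — set p5 = False.
Unit clause (p4) forces p4 = True.
But (¬p4) is also a unit clause — contradiction.
Both values of p5 lead to a conflict.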